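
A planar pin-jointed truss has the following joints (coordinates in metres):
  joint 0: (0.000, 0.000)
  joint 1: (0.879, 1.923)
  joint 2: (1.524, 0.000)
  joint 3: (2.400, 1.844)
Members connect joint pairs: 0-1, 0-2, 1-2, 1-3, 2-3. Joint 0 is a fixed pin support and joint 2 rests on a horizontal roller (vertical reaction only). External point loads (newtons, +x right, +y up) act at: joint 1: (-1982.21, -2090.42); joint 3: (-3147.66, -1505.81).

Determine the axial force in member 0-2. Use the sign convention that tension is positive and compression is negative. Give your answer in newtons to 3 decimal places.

-2236.922

N=4 nodes, M=5 members, R=3 reactions → 2N=8, M+R=8
member 0 (0-1): L=2.1144, (cx,cy)=(0.4157,0.9095)
member 1 (0-2): L=1.5240, (cx,cy)=(1.0000,0.0000)
member 2 (1-2): L=2.0283, (cx,cy)=(0.3180,-0.9481)
member 3 (1-3): L=1.5231, (cx,cy)=(0.9987,-0.0519)
member 4 (2-3): L=2.0415, (cx,cy)=(0.4291,0.9033)
solve A·x = −loads:
  F[0-1] = -6958.7818 N (compression)
  F[0-2] = -2236.9219 N (compression)
  F[1-2] = +4600.6312 N (tension)
  F[1-3] = -2376.9482 N (compression)
  F[2-3] = -1803.5826 N (compression)
  Rx@0 = +5129.8700 N
  Ry@0 = +6328.9411 N
  Ry@2 = -2732.7111 N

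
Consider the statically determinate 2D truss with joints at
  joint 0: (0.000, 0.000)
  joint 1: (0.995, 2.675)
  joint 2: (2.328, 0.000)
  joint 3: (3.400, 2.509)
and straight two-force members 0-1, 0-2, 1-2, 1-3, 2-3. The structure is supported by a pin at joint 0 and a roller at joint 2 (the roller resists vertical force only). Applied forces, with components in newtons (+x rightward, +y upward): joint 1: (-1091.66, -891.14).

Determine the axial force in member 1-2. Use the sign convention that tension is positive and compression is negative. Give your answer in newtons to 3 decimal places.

975.946

N=4 nodes, M=5 members, R=3 reactions → 2N=8, M+R=8
member 0 (0-1): L=2.8541, (cx,cy)=(0.3486,0.9373)
member 1 (0-2): L=2.3280, (cx,cy)=(1.0000,0.0000)
member 2 (1-2): L=2.9887, (cx,cy)=(0.4460,-0.8950)
member 3 (1-3): L=2.4107, (cx,cy)=(0.9976,-0.0689)
member 4 (2-3): L=2.7284, (cx,cy)=(0.3929,0.9196)
solve A·x = −loads:
  F[0-1] = -1882.7602 N (compression)
  F[0-2] = -435.2802 N (compression)
  F[1-2] = +975.9456 N (tension)
  F[1-3] = +0.0000 N (tension)
  F[2-3] = -0.0000 N (compression)
  Rx@0 = +1091.6600 N
  Ry@0 = +1764.6392 N
  Ry@2 = -873.4992 N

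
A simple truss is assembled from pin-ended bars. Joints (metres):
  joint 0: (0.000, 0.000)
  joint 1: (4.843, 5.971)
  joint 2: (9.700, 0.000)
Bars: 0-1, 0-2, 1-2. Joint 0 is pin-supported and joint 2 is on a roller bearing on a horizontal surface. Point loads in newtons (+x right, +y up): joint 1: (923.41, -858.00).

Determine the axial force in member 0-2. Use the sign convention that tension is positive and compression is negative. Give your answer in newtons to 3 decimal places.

810.830

N=3 nodes, M=3 members, R=3 reactions → 2N=6, M+R=6
member 0 (0-1): L=7.6881, (cx,cy)=(0.6299,0.7767)
member 1 (0-2): L=9.7000, (cx,cy)=(1.0000,0.0000)
member 2 (1-2): L=7.6970, (cx,cy)=(0.6310,-0.7758)
solve A·x = −loads:
  F[0-1] = +178.7181 N (tension)
  F[0-2] = +810.8299 N (tension)
  F[1-2] = -1284.9352 N (compression)
  Rx@0 = -923.4100 N
  Ry@0 = -138.8016 N
  Ry@2 = +996.8016 N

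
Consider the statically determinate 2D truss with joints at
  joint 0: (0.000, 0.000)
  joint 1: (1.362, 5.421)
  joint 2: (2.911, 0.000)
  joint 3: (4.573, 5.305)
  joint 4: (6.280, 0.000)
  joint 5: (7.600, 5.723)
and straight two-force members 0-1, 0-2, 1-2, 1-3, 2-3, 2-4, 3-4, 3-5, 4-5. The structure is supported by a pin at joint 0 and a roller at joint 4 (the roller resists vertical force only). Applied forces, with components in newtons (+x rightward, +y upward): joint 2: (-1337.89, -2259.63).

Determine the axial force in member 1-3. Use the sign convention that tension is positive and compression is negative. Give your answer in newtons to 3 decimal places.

-658.159

N=6 nodes, M=9 members, R=3 reactions → 2N=12, M+R=12
member 0 (0-1): L=5.5895, (cx,cy)=(0.2437,0.9699)
member 1 (0-2): L=2.9110, (cx,cy)=(1.0000,0.0000)
member 2 (1-2): L=5.6380, (cx,cy)=(0.2747,-0.9615)
member 3 (1-3): L=3.2131, (cx,cy)=(0.9993,-0.0361)
member 4 (2-3): L=5.5593, (cx,cy)=(0.2990,0.9543)
member 5 (2-4): L=3.3690, (cx,cy)=(1.0000,0.0000)
member 6 (3-4): L=5.5729, (cx,cy)=(0.3063,-0.9519)
member 7 (3-5): L=3.0557, (cx,cy)=(0.9906,0.1368)
member 8 (4-5): L=5.8733, (cx,cy)=(0.2247,0.9744)
solve A·x = −loads:
  F[0-1] = -1249.8868 N (compression)
  F[0-2] = -1033.3275 N (compression)
  F[1-2] = +1285.4407 N (tension)
  F[1-3] = -658.1594 N (compression)
  F[2-3] = +1072.7170 N (tension)
  F[2-4] = +337.0296 N (tension)
  F[3-4] = -1100.3057 N (compression)
  F[3-5] = -0.0000 N (compression)
  F[4-5] = -0.0000 N (compression)
  Rx@0 = +1337.8900 N
  Ry@0 = +1212.2123 N
  Ry@4 = +1047.4177 N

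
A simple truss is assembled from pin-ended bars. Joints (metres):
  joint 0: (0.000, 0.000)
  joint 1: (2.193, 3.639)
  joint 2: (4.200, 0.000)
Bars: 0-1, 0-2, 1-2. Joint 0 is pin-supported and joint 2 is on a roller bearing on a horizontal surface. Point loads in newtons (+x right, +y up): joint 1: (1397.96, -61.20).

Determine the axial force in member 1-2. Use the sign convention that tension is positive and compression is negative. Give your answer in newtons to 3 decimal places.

-1419.729

N=3 nodes, M=3 members, R=3 reactions → 2N=6, M+R=6
member 0 (0-1): L=4.2487, (cx,cy)=(0.5162,0.8565)
member 1 (0-2): L=4.2000, (cx,cy)=(1.0000,0.0000)
member 2 (1-2): L=4.1558, (cx,cy)=(0.4829,-0.8757)
solve A·x = −loads:
  F[0-1] = +1380.0295 N (tension)
  F[0-2] = +685.6492 N (tension)
  F[1-2] = -1419.7290 N (compression)
  Rx@0 = -1397.9600 N
  Ry@0 = -1181.9876 N
  Ry@2 = +1243.1876 N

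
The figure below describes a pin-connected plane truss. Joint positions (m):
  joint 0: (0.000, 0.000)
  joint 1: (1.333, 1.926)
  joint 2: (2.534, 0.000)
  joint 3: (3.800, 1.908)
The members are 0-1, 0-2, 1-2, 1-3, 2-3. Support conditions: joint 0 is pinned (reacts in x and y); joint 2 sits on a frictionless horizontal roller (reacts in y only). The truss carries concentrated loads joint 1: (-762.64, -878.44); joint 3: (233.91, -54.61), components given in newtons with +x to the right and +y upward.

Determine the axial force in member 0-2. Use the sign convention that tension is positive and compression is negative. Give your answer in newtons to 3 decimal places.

19.826

N=4 nodes, M=5 members, R=3 reactions → 2N=8, M+R=8
member 0 (0-1): L=2.3423, (cx,cy)=(0.5691,0.8223)
member 1 (0-2): L=2.5340, (cx,cy)=(1.0000,0.0000)
member 2 (1-2): L=2.2698, (cx,cy)=(0.5291,-0.8485)
member 3 (1-3): L=2.4671, (cx,cy)=(1.0000,-0.0073)
member 4 (2-3): L=2.2898, (cx,cy)=(0.5529,0.8333)
solve A·x = −loads:
  F[0-1] = -963.9018 N (compression)
  F[0-2] = +19.8255 N (tension)
  F[1-2] = -103.4891 N (compression)
  F[1-3] = +268.8506 N (tension)
  F[2-3] = -63.1839 N (compression)
  Rx@0 = +528.7300 N
  Ry@0 = +792.5866 N
  Ry@2 = +140.4634 N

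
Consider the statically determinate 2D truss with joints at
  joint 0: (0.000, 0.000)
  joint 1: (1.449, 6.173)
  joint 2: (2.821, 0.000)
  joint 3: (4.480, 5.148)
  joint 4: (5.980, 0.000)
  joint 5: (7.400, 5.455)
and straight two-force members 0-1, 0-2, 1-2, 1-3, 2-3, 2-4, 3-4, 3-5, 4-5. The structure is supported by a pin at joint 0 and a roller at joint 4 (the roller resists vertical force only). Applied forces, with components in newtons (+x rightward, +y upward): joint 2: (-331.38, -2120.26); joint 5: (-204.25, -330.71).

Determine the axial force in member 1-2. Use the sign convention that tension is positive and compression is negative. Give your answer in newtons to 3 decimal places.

1467.980

N=6 nodes, M=9 members, R=3 reactions → 2N=12, M+R=12
member 0 (0-1): L=6.3408, (cx,cy)=(0.2285,0.9735)
member 1 (0-2): L=2.8210, (cx,cy)=(1.0000,0.0000)
member 2 (1-2): L=6.3236, (cx,cy)=(0.2170,-0.9762)
member 3 (1-3): L=3.1996, (cx,cy)=(0.9473,-0.3204)
member 4 (2-3): L=5.4087, (cx,cy)=(0.3067,0.9518)
member 5 (2-4): L=3.1590, (cx,cy)=(1.0000,0.0000)
member 6 (3-4): L=5.3621, (cx,cy)=(0.2797,-0.9601)
member 7 (3-5): L=2.9361, (cx,cy)=(0.9945,0.1046)
member 8 (4-5): L=5.6368, (cx,cy)=(0.2519,0.9677)
solve A·x = −loads:
  F[0-1] = -1261.2118 N (compression)
  F[0-2] = -247.4170 N (compression)
  F[1-2] = +1467.9798 N (tension)
  F[1-3] = -640.4647 N (compression)
  F[2-3] = +722.0528 N (tension)
  F[2-4] = +180.9884 N (tension)
  F[3-4] = -942.8365 N (compression)
  F[3-5] = -122.1568 N (compression)
  F[4-5] = -328.5327 N (compression)
  Rx@0 = +535.6300 N
  Ry@0 = +1227.8389 N
  Ry@4 = +1223.1311 N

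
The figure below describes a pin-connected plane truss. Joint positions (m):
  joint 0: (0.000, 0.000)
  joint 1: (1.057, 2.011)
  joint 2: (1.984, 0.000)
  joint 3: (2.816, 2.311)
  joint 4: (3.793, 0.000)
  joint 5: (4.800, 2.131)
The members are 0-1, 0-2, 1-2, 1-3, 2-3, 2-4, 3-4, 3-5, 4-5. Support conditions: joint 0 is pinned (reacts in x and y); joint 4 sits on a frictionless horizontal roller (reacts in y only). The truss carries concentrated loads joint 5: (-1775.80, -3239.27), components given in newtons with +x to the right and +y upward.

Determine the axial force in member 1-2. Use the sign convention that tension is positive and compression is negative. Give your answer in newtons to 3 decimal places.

127.970

N=6 nodes, M=9 members, R=3 reactions → 2N=12, M+R=12
member 0 (0-1): L=2.2719, (cx,cy)=(0.4653,0.8852)
member 1 (0-2): L=1.9840, (cx,cy)=(1.0000,0.0000)
member 2 (1-2): L=2.2144, (cx,cy)=(0.4186,-0.9082)
member 3 (1-3): L=1.7844, (cx,cy)=(0.9858,0.1681)
member 4 (2-3): L=2.4562, (cx,cy)=(0.3387,0.9409)
member 5 (2-4): L=1.8090, (cx,cy)=(1.0000,0.0000)
member 6 (3-4): L=2.5090, (cx,cy)=(0.3894,-0.9211)
member 7 (3-5): L=1.9921, (cx,cy)=(0.9959,-0.0904)
member 8 (4-5): L=2.3569, (cx,cy)=(0.4272,0.9041)
solve A·x = −loads:
  F[0-1] = -155.5590 N (compression)
  F[0-2] = -1703.4252 N (compression)
  F[1-2] = +127.9697 N (tension)
  F[1-3] = -127.7652 N (compression)
  F[2-3] = -123.5188 N (compression)
  F[2-4] = -1608.0134 N (compression)
  F[3-4] = +172.6454 N (tension)
  F[3-5] = -235.9788 N (compression)
  F[4-5] = -3606.3114 N (compression)
  Rx@0 = +1775.8000 N
  Ry@0 = +137.6970 N
  Ry@4 = +3101.5730 N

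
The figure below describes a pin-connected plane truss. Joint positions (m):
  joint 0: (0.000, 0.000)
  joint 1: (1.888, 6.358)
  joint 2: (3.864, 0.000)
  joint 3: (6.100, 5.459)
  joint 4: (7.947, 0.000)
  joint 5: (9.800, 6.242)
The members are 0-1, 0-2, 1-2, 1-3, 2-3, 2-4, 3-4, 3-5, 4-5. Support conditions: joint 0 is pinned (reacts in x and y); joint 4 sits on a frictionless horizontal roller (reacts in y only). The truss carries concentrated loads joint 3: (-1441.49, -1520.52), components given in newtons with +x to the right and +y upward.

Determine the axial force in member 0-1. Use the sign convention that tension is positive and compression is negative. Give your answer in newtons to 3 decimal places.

N=6 nodes, M=9 members, R=3 reactions → 2N=12, M+R=12
member 0 (0-1): L=6.6324, (cx,cy)=(0.2847,0.9586)
member 1 (0-2): L=3.8640, (cx,cy)=(1.0000,0.0000)
member 2 (1-2): L=6.6580, (cx,cy)=(0.2968,-0.9549)
member 3 (1-3): L=4.3069, (cx,cy)=(0.9780,-0.2087)
member 4 (2-3): L=5.8992, (cx,cy)=(0.3790,0.9254)
member 5 (2-4): L=4.0830, (cx,cy)=(1.0000,0.0000)
member 6 (3-4): L=5.7630, (cx,cy)=(0.3205,-0.9473)
member 7 (3-5): L=3.7819, (cx,cy)=(0.9783,0.2070)
member 8 (4-5): L=6.5112, (cx,cy)=(0.2846,0.9587)
solve A·x = −loads:
  F[0-1] = -1401.5746 N (compression)
  F[0-2] = -1042.5132 N (compression)
  F[1-2] = +1602.4533 N (tension)
  F[1-3] = -894.2622 N (compression)
  F[2-3] = -1653.6443 N (compression)
  F[2-4] = +59.8632 N (tension)
  F[3-4] = -186.7847 N (compression)
  F[3-5] = +0.0000 N (tension)
  F[4-5] = -0.0000 N (compression)
  Rx@0 = +1441.4900 N
  Ry@0 = +1343.5881 N
  Ry@4 = +176.9319 N

-1401.575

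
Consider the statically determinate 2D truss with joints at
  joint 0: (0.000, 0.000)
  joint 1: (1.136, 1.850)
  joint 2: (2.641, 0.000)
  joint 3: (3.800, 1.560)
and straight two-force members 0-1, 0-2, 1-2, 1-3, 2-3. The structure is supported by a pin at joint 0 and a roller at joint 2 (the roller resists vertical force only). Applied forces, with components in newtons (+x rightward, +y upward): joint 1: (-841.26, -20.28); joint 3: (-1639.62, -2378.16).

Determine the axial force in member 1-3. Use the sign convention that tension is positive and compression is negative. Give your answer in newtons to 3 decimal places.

N=4 nodes, M=5 members, R=3 reactions → 2N=8, M+R=8
member 0 (0-1): L=2.1709, (cx,cy)=(0.5233,0.8522)
member 1 (0-2): L=2.6410, (cx,cy)=(1.0000,0.0000)
member 2 (1-2): L=2.3849, (cx,cy)=(0.6311,-0.7757)
member 3 (1-3): L=2.6797, (cx,cy)=(0.9941,-0.1082)
member 4 (2-3): L=1.9434, (cx,cy)=(0.5964,0.8027)
solve A·x = −loads:
  F[0-1] = -616.8993 N (compression)
  F[0-2] = -2158.0721 N (compression)
  F[1-2] = +635.0227 N (tension)
  F[1-3] = +118.4063 N (tension)
  F[2-3] = -2946.7056 N (compression)
  Rx@0 = +2480.8800 N
  Ry@0 = +525.6994 N
  Ry@2 = +1872.7406 N

118.406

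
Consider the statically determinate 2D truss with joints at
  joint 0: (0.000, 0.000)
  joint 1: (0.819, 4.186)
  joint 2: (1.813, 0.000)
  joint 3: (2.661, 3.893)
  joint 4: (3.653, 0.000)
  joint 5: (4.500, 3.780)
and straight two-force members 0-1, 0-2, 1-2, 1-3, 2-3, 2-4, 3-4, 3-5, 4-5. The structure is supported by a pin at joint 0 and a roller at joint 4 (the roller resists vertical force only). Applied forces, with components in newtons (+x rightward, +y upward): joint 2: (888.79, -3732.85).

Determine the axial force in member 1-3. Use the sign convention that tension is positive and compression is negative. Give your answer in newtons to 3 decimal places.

-856.949

N=6 nodes, M=9 members, R=3 reactions → 2N=12, M+R=12
member 0 (0-1): L=4.2654, (cx,cy)=(0.1920,0.9814)
member 1 (0-2): L=1.8130, (cx,cy)=(1.0000,0.0000)
member 2 (1-2): L=4.3024, (cx,cy)=(0.2310,-0.9729)
member 3 (1-3): L=1.8652, (cx,cy)=(0.9876,-0.1571)
member 4 (2-3): L=3.9843, (cx,cy)=(0.2128,0.9771)
member 5 (2-4): L=1.8400, (cx,cy)=(1.0000,0.0000)
member 6 (3-4): L=4.0174, (cx,cy)=(0.2469,-0.9690)
member 7 (3-5): L=1.8425, (cx,cy)=(0.9981,-0.0613)
member 8 (4-5): L=3.8737, (cx,cy)=(0.2187,0.9758)
solve A·x = −loads:
  F[0-1] = -1915.8693 N (compression)
  F[0-2] = +1256.6591 N (tension)
  F[1-2] = +2070.8651 N (tension)
  F[1-3] = -856.9491 N (compression)
  F[2-3] = +1758.2969 N (tension)
  F[2-4] = +472.0804 N (tension)
  F[3-4] = -1911.8309 N (compression)
  F[3-5] = +0.0000 N (tension)
  F[4-5] = -0.0000 N (compression)
  Rx@0 = -888.7900 N
  Ry@0 = +1880.2201 N
  Ry@4 = +1852.6299 N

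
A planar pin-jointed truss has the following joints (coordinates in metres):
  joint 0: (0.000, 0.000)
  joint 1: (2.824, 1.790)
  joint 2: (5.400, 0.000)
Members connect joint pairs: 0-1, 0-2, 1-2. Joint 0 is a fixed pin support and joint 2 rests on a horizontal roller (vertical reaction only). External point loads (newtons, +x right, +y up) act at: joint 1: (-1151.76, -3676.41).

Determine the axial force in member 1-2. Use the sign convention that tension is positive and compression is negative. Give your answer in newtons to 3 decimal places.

-2700.220

N=3 nodes, M=3 members, R=3 reactions → 2N=6, M+R=6
member 0 (0-1): L=3.3435, (cx,cy)=(0.8446,0.5354)
member 1 (0-2): L=5.4000, (cx,cy)=(1.0000,0.0000)
member 2 (1-2): L=3.1369, (cx,cy)=(0.8212,-0.5706)
solve A·x = −loads:
  F[0-1] = -3988.9988 N (compression)
  F[0-2] = +2217.4311 N (tension)
  F[1-2] = -2700.2196 N (compression)
  Rx@0 = +1151.7600 N
  Ry@0 = +2135.5708 N
  Ry@2 = +1540.8392 N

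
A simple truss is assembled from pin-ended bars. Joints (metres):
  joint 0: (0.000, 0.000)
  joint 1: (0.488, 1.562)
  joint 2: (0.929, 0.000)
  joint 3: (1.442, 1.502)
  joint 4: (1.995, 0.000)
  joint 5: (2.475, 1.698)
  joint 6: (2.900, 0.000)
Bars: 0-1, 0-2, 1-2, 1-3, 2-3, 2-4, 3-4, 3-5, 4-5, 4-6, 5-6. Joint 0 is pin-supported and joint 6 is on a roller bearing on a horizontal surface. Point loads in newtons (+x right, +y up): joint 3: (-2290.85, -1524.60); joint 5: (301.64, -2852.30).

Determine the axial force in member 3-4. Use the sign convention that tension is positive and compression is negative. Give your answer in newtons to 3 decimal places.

N=7 nodes, M=11 members, R=3 reactions → 2N=14, M+R=14
member 0 (0-1): L=1.6365, (cx,cy)=(0.2982,0.9545)
member 1 (0-2): L=0.9290, (cx,cy)=(1.0000,0.0000)
member 2 (1-2): L=1.6231, (cx,cy)=(0.2717,-0.9624)
member 3 (1-3): L=0.9559, (cx,cy)=(0.9980,-0.0628)
member 4 (2-3): L=1.5872, (cx,cy)=(0.3232,0.9463)
member 5 (2-4): L=1.0660, (cx,cy)=(1.0000,0.0000)
member 6 (3-4): L=1.6006, (cx,cy)=(0.3455,-0.9384)
member 7 (3-5): L=1.0514, (cx,cy)=(0.9825,0.1864)
member 8 (4-5): L=1.7645, (cx,cy)=(0.2720,0.9623)
member 9 (4-6): L=0.9050, (cx,cy)=(1.0000,0.0000)
member 10 (5-6): L=1.7504, (cx,cy)=(0.2428,-0.9701)
solve A·x = −loads:
  F[0-1] = -2299.0028 N (compression)
  F[0-2] = -1303.6349 N (compression)
  F[1-2] = +2367.0176 N (tension)
  F[1-3] = -1331.3402 N (compression)
  F[2-3] = -2407.1708 N (compression)
  F[2-4] = +117.5330 N (tension)
  F[3-4] = +701.9456 N (tension)
  F[3-5] = -59.4593 N (compression)
  F[4-5] = -684.5319 N (compression)
  F[4-6] = +546.2671 N (tension)
  F[5-6] = -2249.8232 N (compression)
  Rx@0 = +1989.2100 N
  Ry@0 = +2194.4022 N
  Ry@6 = +2182.4978 N

701.946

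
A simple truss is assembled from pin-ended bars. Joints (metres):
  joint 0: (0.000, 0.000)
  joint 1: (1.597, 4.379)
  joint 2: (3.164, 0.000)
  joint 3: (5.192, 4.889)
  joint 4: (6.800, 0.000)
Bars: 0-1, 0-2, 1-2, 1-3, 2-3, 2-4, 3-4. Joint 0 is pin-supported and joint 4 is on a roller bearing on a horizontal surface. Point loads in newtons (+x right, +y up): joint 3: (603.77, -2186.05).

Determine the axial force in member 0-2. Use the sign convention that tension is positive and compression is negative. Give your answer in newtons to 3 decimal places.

N=5 nodes, M=7 members, R=3 reactions → 2N=10, M+R=10
member 0 (0-1): L=4.6611, (cx,cy)=(0.3426,0.9395)
member 1 (0-2): L=3.1640, (cx,cy)=(1.0000,0.0000)
member 2 (1-2): L=4.6509, (cx,cy)=(0.3369,-0.9415)
member 3 (1-3): L=3.6310, (cx,cy)=(0.9901,0.1405)
member 4 (2-3): L=5.2929, (cx,cy)=(0.3832,0.9237)
member 5 (2-4): L=3.6360, (cx,cy)=(1.0000,0.0000)
member 6 (3-4): L=5.1466, (cx,cy)=(0.3124,-0.9499)
solve A·x = −loads:
  F[0-1] = -88.1809 N (compression)
  F[0-2] = +633.9827 N (tension)
  F[1-2] = +79.4049 N (tension)
  F[1-3] = -57.5363 N (compression)
  F[2-3] = -80.9391 N (compression)
  F[2-4] = +691.7480 N (tension)
  F[3-4] = -2214.0443 N (compression)
  Rx@0 = -603.7700 N
  Ry@0 = +82.8437 N
  Ry@4 = +2103.2063 N

633.983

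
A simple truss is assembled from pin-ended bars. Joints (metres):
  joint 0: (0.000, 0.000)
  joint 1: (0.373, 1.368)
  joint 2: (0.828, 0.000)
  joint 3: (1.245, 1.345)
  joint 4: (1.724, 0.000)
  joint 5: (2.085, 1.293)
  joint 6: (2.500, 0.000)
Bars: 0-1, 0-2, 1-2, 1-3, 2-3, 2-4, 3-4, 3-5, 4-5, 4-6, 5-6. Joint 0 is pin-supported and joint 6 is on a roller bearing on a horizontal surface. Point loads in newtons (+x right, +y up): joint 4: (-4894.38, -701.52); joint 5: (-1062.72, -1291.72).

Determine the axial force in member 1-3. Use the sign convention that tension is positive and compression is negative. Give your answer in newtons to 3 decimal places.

N=7 nodes, M=11 members, R=3 reactions → 2N=14, M+R=14
member 0 (0-1): L=1.4179, (cx,cy)=(0.2631,0.9648)
member 1 (0-2): L=0.8280, (cx,cy)=(1.0000,0.0000)
member 2 (1-2): L=1.4417, (cx,cy)=(0.3156,-0.9489)
member 3 (1-3): L=0.8723, (cx,cy)=(0.9997,-0.0264)
member 4 (2-3): L=1.4082, (cx,cy)=(0.2961,0.9551)
member 5 (2-4): L=0.8960, (cx,cy)=(1.0000,0.0000)
member 6 (3-4): L=1.4277, (cx,cy)=(0.3355,-0.9420)
member 7 (3-5): L=0.8416, (cx,cy)=(0.9981,-0.0618)
member 8 (4-5): L=1.3424, (cx,cy)=(0.2689,0.9632)
member 9 (4-6): L=0.7760, (cx,cy)=(1.0000,0.0000)
member 10 (5-6): L=1.3580, (cx,cy)=(0.3056,-0.9522)
solve A·x = −loads:
  F[0-1] = -1017.6579 N (compression)
  F[0-2] = -5689.3972 N (compression)
  F[1-2] = +1051.3630 N (tension)
  F[1-3] = -599.7250 N (compression)
  F[2-3] = -1044.4767 N (compression)
  F[2-4] = -5048.2814 N (compression)
  F[3-4] = +1126.7835 N (tension)
  F[3-5] = -1289.3102 N (compression)
  F[4-5] = -373.7242 N (compression)
  F[4-6] = +324.6256 N (tension)
  F[5-6] = -1062.2429 N (compression)
  Rx@0 = +5957.1000 N
  Ry@0 = +981.8161 N
  Ry@6 = +1011.4239 N

-599.725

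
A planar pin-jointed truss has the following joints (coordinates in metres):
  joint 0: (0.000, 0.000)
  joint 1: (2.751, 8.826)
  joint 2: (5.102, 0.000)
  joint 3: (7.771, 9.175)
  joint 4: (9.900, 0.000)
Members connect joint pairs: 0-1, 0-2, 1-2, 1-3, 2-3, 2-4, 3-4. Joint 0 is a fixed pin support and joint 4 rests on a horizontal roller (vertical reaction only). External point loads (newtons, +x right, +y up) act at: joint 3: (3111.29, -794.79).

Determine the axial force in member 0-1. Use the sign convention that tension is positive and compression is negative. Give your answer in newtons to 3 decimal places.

2841.233

N=5 nodes, M=7 members, R=3 reactions → 2N=10, M+R=10
member 0 (0-1): L=9.2448, (cx,cy)=(0.2976,0.9547)
member 1 (0-2): L=5.1020, (cx,cy)=(1.0000,0.0000)
member 2 (1-2): L=9.1338, (cx,cy)=(0.2574,-0.9663)
member 3 (1-3): L=5.0321, (cx,cy)=(0.9976,0.0694)
member 4 (2-3): L=9.5553, (cx,cy)=(0.2793,0.9602)
member 5 (2-4): L=4.7980, (cx,cy)=(1.0000,0.0000)
member 6 (3-4): L=9.4188, (cx,cy)=(0.2260,-0.9741)
solve A·x = −loads:
  F[0-1] = +2841.2333 N (tension)
  F[0-2] = +2265.8163 N (tension)
  F[1-2] = -2696.3450 N (compression)
  F[1-3] = +1543.2204 N (tension)
  F[2-3] = +2713.4967 N (tension)
  F[2-4] = +813.8495 N (tension)
  F[3-4] = -3600.4994 N (compression)
  Rx@0 = -3111.2900 N
  Ry@0 = -2712.5230 N
  Ry@4 = +3507.3130 N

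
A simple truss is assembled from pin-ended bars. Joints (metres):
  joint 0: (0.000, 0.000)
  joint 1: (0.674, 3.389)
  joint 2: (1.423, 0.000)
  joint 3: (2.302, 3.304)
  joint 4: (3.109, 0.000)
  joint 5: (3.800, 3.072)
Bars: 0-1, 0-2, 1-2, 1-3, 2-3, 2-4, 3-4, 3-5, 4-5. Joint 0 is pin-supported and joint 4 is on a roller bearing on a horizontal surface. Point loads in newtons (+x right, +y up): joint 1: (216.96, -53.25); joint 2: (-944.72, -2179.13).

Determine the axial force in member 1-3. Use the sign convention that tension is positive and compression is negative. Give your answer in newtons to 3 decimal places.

N=6 nodes, M=9 members, R=3 reactions → 2N=12, M+R=12
member 0 (0-1): L=3.4554, (cx,cy)=(0.1951,0.9808)
member 1 (0-2): L=1.4230, (cx,cy)=(1.0000,0.0000)
member 2 (1-2): L=3.4708, (cx,cy)=(0.2158,-0.9764)
member 3 (1-3): L=1.6302, (cx,cy)=(0.9986,-0.0521)
member 4 (2-3): L=3.4189, (cx,cy)=(0.2571,0.9664)
member 5 (2-4): L=1.6860, (cx,cy)=(1.0000,0.0000)
member 6 (3-4): L=3.4011, (cx,cy)=(0.2373,-0.9714)
member 7 (3-5): L=1.5159, (cx,cy)=(0.9882,-0.1530)
member 8 (4-5): L=3.1488, (cx,cy)=(0.2195,0.9756)
solve A·x = −loads:
  F[0-1] = -1006.2698 N (compression)
  F[0-2] = -531.4784 N (compression)
  F[1-2] = +989.7395 N (tension)
  F[1-3] = -627.6827 N (compression)
  F[2-3] = +1254.8944 N (tension)
  F[2-4] = +304.1977 N (tension)
  F[3-4] = -1282.0509 N (compression)
  F[3-5] = +0.0000 N (tension)
  F[4-5] = -0.0000 N (compression)
  Rx@0 = +727.7600 N
  Ry@0 = +986.9410 N
  Ry@4 = +1245.4390 N

-627.683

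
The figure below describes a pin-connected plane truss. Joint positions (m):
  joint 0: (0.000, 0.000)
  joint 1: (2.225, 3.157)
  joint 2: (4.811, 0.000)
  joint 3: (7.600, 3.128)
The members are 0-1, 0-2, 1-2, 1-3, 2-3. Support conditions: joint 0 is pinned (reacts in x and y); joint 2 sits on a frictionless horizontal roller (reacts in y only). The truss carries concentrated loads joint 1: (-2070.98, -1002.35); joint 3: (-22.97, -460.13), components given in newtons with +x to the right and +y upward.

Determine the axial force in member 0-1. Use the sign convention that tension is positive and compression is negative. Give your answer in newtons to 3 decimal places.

-2013.674

N=4 nodes, M=5 members, R=3 reactions → 2N=8, M+R=8
member 0 (0-1): L=3.8623, (cx,cy)=(0.5761,0.8174)
member 1 (0-2): L=4.8110, (cx,cy)=(1.0000,0.0000)
member 2 (1-2): L=4.0809, (cx,cy)=(0.6337,-0.7736)
member 3 (1-3): L=5.3751, (cx,cy)=(1.0000,-0.0054)
member 4 (2-3): L=4.1908, (cx,cy)=(0.6655,0.7464)
solve A·x = −loads:
  F[0-1] = -2013.6740 N (compression)
  F[0-2] = -933.9061 N (compression)
  F[1-2] = +829.2812 N (tension)
  F[1-3] = +385.4444 N (tension)
  F[2-3] = -613.6839 N (compression)
  Rx@0 = +2093.9500 N
  Ry@0 = +1645.9590 N
  Ry@2 = -183.4790 N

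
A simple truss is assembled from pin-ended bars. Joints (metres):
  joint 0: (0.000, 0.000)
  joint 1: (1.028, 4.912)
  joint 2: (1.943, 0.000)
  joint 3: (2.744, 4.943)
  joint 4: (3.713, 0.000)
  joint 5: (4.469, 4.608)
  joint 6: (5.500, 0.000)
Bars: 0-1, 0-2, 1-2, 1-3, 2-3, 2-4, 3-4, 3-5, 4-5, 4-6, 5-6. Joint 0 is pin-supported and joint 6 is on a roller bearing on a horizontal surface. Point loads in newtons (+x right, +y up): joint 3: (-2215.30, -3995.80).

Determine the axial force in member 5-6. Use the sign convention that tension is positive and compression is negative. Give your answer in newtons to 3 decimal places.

-2.654

N=7 nodes, M=11 members, R=3 reactions → 2N=14, M+R=14
member 0 (0-1): L=5.0184, (cx,cy)=(0.2048,0.9788)
member 1 (0-2): L=1.9430, (cx,cy)=(1.0000,0.0000)
member 2 (1-2): L=4.9965, (cx,cy)=(0.1831,-0.9831)
member 3 (1-3): L=1.7163, (cx,cy)=(0.9998,0.0181)
member 4 (2-3): L=5.0075, (cx,cy)=(0.1600,0.9871)
member 5 (2-4): L=1.7700, (cx,cy)=(1.0000,0.0000)
member 6 (3-4): L=5.0371, (cx,cy)=(0.1924,-0.9813)
member 7 (3-5): L=1.7572, (cx,cy)=(0.9817,-0.1906)
member 8 (4-5): L=4.6696, (cx,cy)=(0.1619,0.9868)
member 9 (4-6): L=1.7870, (cx,cy)=(1.0000,0.0000)
member 10 (5-6): L=4.7219, (cx,cy)=(0.2183,-0.9759)
solve A·x = −loads:
  F[0-1] = -4079.7228 N (compression)
  F[0-2] = -1379.5876 N (compression)
  F[1-2] = +4032.9716 N (tension)
  F[1-3] = -1574.5207 N (compression)
  F[2-3] = -4016.4889 N (compression)
  F[2-4] = +1.4443 N (tension)
  F[3-4] = -2.4471 N (compression)
  F[3-5] = -0.9917 N (compression)
  F[4-5] = +2.4335 N (tension)
  F[4-6] = +0.5796 N (tension)
  F[5-6] = -2.6545 N (compression)
  Rx@0 = +2215.3000 N
  Ry@0 = +3993.2096 N
  Ry@6 = +2.5904 N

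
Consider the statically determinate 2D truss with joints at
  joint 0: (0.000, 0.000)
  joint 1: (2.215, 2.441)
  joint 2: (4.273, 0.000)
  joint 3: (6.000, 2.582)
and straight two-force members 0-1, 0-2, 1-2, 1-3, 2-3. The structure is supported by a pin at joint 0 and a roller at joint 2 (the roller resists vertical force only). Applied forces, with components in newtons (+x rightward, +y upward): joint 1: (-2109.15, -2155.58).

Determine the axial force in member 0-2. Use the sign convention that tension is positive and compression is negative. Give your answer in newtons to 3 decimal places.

-73.759

N=4 nodes, M=5 members, R=3 reactions → 2N=8, M+R=8
member 0 (0-1): L=3.2962, (cx,cy)=(0.6720,0.7406)
member 1 (0-2): L=4.2730, (cx,cy)=(1.0000,0.0000)
member 2 (1-2): L=3.1928, (cx,cy)=(0.6446,-0.7645)
member 3 (1-3): L=3.7876, (cx,cy)=(0.9993,0.0372)
member 4 (2-3): L=3.1063, (cx,cy)=(0.5560,0.8312)
solve A·x = −loads:
  F[0-1] = -3028.8876 N (compression)
  F[0-2] = -73.7588 N (compression)
  F[1-2] = +114.4293 N (tension)
  F[1-3] = +0.0000 N (tension)
  F[2-3] = +0.0000 N (tension)
  Rx@0 = +2109.1500 N
  Ry@0 = +2243.0655 N
  Ry@2 = -87.4855 N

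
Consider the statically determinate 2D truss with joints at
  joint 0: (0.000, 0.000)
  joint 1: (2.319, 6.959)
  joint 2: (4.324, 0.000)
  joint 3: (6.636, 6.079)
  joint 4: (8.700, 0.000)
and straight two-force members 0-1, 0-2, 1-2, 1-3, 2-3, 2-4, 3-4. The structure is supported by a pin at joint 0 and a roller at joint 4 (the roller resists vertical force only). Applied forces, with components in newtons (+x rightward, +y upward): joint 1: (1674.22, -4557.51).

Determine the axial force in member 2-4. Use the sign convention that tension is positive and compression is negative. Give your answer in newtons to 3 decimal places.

N=5 nodes, M=7 members, R=3 reactions → 2N=10, M+R=10
member 0 (0-1): L=7.3352, (cx,cy)=(0.3161,0.9487)
member 1 (0-2): L=4.3240, (cx,cy)=(1.0000,0.0000)
member 2 (1-2): L=7.2421, (cx,cy)=(0.2769,-0.9609)
member 3 (1-3): L=4.4058, (cx,cy)=(0.9798,-0.1997)
member 4 (2-3): L=6.5038, (cx,cy)=(0.3555,0.9347)
member 5 (2-4): L=4.3760, (cx,cy)=(1.0000,0.0000)
member 6 (3-4): L=6.4198, (cx,cy)=(0.3215,-0.9469)
solve A·x = −loads:
  F[0-1] = -2111.8288 N (compression)
  F[0-2] = +2341.8662 N (tension)
  F[1-2] = -2295.9329 N (compression)
  F[1-3] = -1741.3160 N (compression)
  F[2-3] = +2360.3624 N (tension)
  F[2-4] = +867.1570 N (tension)
  F[3-4] = -2697.1940 N (compression)
  Rx@0 = -1674.2200 N
  Ry@0 = +2003.5143 N
  Ry@4 = +2553.9957 N

867.157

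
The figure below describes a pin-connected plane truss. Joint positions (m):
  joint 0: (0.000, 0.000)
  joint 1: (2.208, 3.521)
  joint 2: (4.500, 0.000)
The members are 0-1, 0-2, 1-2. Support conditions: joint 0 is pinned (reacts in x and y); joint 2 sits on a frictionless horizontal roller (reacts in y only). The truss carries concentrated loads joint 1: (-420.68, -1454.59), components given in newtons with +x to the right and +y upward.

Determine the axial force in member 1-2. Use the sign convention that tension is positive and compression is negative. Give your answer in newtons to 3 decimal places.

-458.859

N=3 nodes, M=3 members, R=3 reactions → 2N=6, M+R=6
member 0 (0-1): L=4.1560, (cx,cy)=(0.5313,0.8472)
member 1 (0-2): L=4.5000, (cx,cy)=(1.0000,0.0000)
member 2 (1-2): L=4.2013, (cx,cy)=(0.5455,-0.8381)
solve A·x = −loads:
  F[0-1] = -1263.0195 N (compression)
  F[0-2] = +250.3299 N (tension)
  F[1-2] = -458.8590 N (compression)
  Rx@0 = +420.6800 N
  Ry@0 = +1070.0299 N
  Ry@2 = +384.5601 N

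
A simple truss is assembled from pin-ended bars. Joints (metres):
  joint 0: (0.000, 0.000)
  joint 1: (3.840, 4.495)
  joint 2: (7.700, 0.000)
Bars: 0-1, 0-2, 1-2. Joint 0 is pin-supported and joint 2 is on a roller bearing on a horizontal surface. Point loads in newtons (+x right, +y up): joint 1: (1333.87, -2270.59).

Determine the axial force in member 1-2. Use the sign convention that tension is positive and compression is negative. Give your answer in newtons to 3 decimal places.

-2518.932

N=3 nodes, M=3 members, R=3 reactions → 2N=6, M+R=6
member 0 (0-1): L=5.9119, (cx,cy)=(0.6495,0.7603)
member 1 (0-2): L=7.7000, (cx,cy)=(1.0000,0.0000)
member 2 (1-2): L=5.9249, (cx,cy)=(0.6515,-0.7587)
solve A·x = −loads:
  F[0-1] = -472.9203 N (compression)
  F[0-2] = +1641.0491 N (tension)
  F[1-2] = -2518.9320 N (compression)
  Rx@0 = -1333.8700 N
  Ry@0 = +359.5756 N
  Ry@2 = +1911.0144 N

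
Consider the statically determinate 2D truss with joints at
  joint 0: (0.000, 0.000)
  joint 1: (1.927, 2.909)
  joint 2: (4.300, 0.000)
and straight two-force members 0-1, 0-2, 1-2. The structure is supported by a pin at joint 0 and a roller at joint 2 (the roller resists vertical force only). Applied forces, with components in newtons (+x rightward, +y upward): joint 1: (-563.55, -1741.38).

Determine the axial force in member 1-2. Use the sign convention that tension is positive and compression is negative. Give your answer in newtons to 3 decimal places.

-515.089

N=3 nodes, M=3 members, R=3 reactions → 2N=6, M+R=6
member 0 (0-1): L=3.4894, (cx,cy)=(0.5523,0.8337)
member 1 (0-2): L=4.3000, (cx,cy)=(1.0000,0.0000)
member 2 (1-2): L=3.7541, (cx,cy)=(0.6321,-0.7749)
solve A·x = −loads:
  F[0-1] = -1610.0303 N (compression)
  F[0-2] = +325.5905 N (tension)
  F[1-2] = -515.0887 N (compression)
  Rx@0 = +563.5500 N
  Ry@0 = +1342.2469 N
  Ry@2 = +399.1331 N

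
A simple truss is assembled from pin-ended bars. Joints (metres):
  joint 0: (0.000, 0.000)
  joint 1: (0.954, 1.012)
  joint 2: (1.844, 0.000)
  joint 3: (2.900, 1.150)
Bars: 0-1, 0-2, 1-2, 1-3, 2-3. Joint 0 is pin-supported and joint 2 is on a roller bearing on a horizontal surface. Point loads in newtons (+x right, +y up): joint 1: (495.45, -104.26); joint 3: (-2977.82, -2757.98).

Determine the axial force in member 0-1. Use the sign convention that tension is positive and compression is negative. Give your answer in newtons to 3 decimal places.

-77.108

N=4 nodes, M=5 members, R=3 reactions → 2N=8, M+R=8
member 0 (0-1): L=1.3908, (cx,cy)=(0.6859,0.7277)
member 1 (0-2): L=1.8440, (cx,cy)=(1.0000,0.0000)
member 2 (1-2): L=1.3477, (cx,cy)=(0.6604,-0.7509)
member 3 (1-3): L=1.9509, (cx,cy)=(0.9975,0.0707)
member 4 (2-3): L=1.5613, (cx,cy)=(0.6764,0.7366)
solve A·x = −loads:
  F[0-1] = -77.1076 N (compression)
  F[0-2] = -2429.4782 N (compression)
  F[1-2] = -109.1043 N (compression)
  F[1-3] = -477.4861 N (compression)
  F[2-3] = -3698.5051 N (compression)
  Rx@0 = +2482.3700 N
  Ry@0 = +56.1074 N
  Ry@2 = +2806.1326 N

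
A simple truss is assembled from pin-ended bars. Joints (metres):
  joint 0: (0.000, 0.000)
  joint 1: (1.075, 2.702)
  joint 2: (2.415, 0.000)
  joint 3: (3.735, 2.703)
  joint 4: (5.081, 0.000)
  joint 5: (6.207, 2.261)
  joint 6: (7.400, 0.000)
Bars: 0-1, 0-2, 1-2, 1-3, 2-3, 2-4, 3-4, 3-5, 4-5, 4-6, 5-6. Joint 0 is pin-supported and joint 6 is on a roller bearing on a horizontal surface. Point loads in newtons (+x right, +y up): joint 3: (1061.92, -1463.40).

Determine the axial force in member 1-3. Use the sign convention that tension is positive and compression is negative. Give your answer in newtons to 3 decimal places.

-301.051

N=7 nodes, M=11 members, R=3 reactions → 2N=14, M+R=14
member 0 (0-1): L=2.9080, (cx,cy)=(0.3697,0.9292)
member 1 (0-2): L=2.4150, (cx,cy)=(1.0000,0.0000)
member 2 (1-2): L=3.0160, (cx,cy)=(0.4443,-0.8959)
member 3 (1-3): L=2.6600, (cx,cy)=(1.0000,0.0004)
member 4 (2-3): L=3.0081, (cx,cy)=(0.4388,0.8986)
member 5 (2-4): L=2.6660, (cx,cy)=(1.0000,0.0000)
member 6 (3-4): L=3.0196, (cx,cy)=(0.4458,-0.8952)
member 7 (3-5): L=2.5112, (cx,cy)=(0.9844,-0.1760)
member 8 (4-5): L=2.5259, (cx,cy)=(0.4458,0.8951)
member 9 (4-6): L=2.3190, (cx,cy)=(1.0000,0.0000)
member 10 (5-6): L=2.5564, (cx,cy)=(0.4667,-0.8844)
solve A·x = −loads:
  F[0-1] = -362.5744 N (compression)
  F[0-2] = +1195.9531 N (tension)
  F[1-2] = +375.9176 N (tension)
  F[1-3] = -301.0509 N (compression)
  F[2-3] = -374.7900 N (compression)
  F[2-4] = +1527.4349 N (tension)
  F[3-4] = -1046.5358 N (compression)
  F[3-5] = -1077.7613 N (compression)
  F[4-5] = +1046.5544 N (tension)
  F[4-6] = +594.3943 N (tension)
  F[5-6] = -1273.7063 N (compression)
  Rx@0 = -1061.9200 N
  Ry@0 = +336.8907 N
  Ry@6 = +1126.5093 N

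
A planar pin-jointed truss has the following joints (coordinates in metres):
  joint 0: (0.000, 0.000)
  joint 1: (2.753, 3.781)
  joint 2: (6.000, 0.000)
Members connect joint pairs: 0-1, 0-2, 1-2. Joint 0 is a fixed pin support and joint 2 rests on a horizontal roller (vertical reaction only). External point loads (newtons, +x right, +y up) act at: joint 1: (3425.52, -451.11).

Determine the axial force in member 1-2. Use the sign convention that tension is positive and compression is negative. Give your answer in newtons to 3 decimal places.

-3118.225

N=3 nodes, M=3 members, R=3 reactions → 2N=6, M+R=6
member 0 (0-1): L=4.6771, (cx,cy)=(0.5886,0.8084)
member 1 (0-2): L=6.0000, (cx,cy)=(1.0000,0.0000)
member 2 (1-2): L=4.9839, (cx,cy)=(0.6515,-0.7586)
solve A·x = −loads:
  F[0-1] = +2368.2503 N (tension)
  F[0-2] = +2031.5286 N (tension)
  F[1-2] = -3118.2250 N (compression)
  Rx@0 = -3425.5200 N
  Ry@0 = -1914.5228 N
  Ry@2 = +2365.6328 N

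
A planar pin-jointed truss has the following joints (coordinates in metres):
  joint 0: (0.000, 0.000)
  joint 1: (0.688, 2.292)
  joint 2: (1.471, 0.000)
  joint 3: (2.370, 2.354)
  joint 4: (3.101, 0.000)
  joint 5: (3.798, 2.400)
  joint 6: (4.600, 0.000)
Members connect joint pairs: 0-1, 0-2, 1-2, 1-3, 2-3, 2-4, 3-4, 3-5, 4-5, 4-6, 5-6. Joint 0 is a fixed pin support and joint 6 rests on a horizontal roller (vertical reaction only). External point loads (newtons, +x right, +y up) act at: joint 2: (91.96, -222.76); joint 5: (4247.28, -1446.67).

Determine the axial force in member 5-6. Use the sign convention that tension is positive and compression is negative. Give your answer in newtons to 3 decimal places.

-3670.903

N=7 nodes, M=11 members, R=3 reactions → 2N=14, M+R=14
member 0 (0-1): L=2.3930, (cx,cy)=(0.2875,0.9578)
member 1 (0-2): L=1.4710, (cx,cy)=(1.0000,0.0000)
member 2 (1-2): L=2.4221, (cx,cy)=(0.3233,-0.9463)
member 3 (1-3): L=1.6831, (cx,cy)=(0.9993,0.0368)
member 4 (2-3): L=2.5198, (cx,cy)=(0.3568,0.9342)
member 5 (2-4): L=1.6300, (cx,cy)=(1.0000,0.0000)
member 6 (3-4): L=2.4649, (cx,cy)=(0.2966,-0.9550)
member 7 (3-5): L=1.4287, (cx,cy)=(0.9995,0.0322)
member 8 (4-5): L=2.4992, (cx,cy)=(0.2789,0.9603)
member 9 (4-6): L=1.4990, (cx,cy)=(1.0000,0.0000)
member 10 (5-6): L=2.5305, (cx,cy)=(0.3169,-0.9484)
solve A·x = −loads:
  F[0-1] = +1892.1074 N (tension)
  F[0-2] = +3795.2568 N (tension)
  F[1-2] = -1870.3131 N (compression)
  F[1-3] = +1149.3965 N (tension)
  F[2-3] = +2133.0137 N (tension)
  F[2-4] = +2337.6665 N (tension)
  F[3-4] = -2045.9661 N (compression)
  F[3-5] = +2517.6809 N (tension)
  F[4-5] = +2034.6544 N (tension)
  F[4-6] = +1163.4524 N (tension)
  F[5-6] = -3670.9032 N (compression)
  Rx@0 = -4339.2400 N
  Ry@0 = -1812.2232 N
  Ry@6 = +3481.6532 N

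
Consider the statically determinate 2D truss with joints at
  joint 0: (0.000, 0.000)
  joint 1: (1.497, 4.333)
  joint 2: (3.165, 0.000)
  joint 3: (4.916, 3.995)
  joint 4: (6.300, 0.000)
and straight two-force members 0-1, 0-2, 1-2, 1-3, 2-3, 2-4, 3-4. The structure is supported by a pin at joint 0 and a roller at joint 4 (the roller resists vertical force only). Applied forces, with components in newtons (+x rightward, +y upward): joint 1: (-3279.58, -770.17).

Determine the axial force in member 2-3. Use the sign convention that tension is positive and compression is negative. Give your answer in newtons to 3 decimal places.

-2094.691

N=5 nodes, M=7 members, R=3 reactions → 2N=10, M+R=10
member 0 (0-1): L=4.5843, (cx,cy)=(0.3265,0.9452)
member 1 (0-2): L=3.1650, (cx,cy)=(1.0000,0.0000)
member 2 (1-2): L=4.6430, (cx,cy)=(0.3593,-0.9332)
member 3 (1-3): L=3.4357, (cx,cy)=(0.9951,-0.0984)
member 4 (2-3): L=4.3619, (cx,cy)=(0.4014,0.9159)
member 5 (2-4): L=3.1350, (cx,cy)=(1.0000,0.0000)
member 6 (3-4): L=4.2279, (cx,cy)=(0.3273,-0.9449)
solve A·x = −loads:
  F[0-1] = -3007.6641 N (compression)
  F[0-2] = -2297.4315 N (compression)
  F[1-2] = +2055.7449 N (tension)
  F[1-3] = +1566.4976 N (tension)
  F[2-3] = -2094.6905 N (compression)
  F[2-4] = -718.0224 N (compression)
  F[3-4] = +2193.4653 N (tension)
  Rx@0 = +3279.5800 N
  Ry@0 = +2842.7852 N
  Ry@4 = -2072.6152 N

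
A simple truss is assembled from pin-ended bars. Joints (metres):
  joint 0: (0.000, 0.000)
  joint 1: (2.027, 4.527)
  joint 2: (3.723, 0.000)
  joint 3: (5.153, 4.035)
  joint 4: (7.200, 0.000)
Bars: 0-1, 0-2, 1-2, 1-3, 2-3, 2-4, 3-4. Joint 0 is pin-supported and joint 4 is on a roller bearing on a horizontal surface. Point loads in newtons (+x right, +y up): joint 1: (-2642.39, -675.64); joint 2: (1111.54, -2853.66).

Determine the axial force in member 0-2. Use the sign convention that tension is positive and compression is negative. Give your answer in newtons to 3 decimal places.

N=5 nodes, M=7 members, R=3 reactions → 2N=10, M+R=10
member 0 (0-1): L=4.9601, (cx,cy)=(0.4087,0.9127)
member 1 (0-2): L=3.7230, (cx,cy)=(1.0000,0.0000)
member 2 (1-2): L=4.8343, (cx,cy)=(0.3508,-0.9364)
member 3 (1-3): L=3.1645, (cx,cy)=(0.9878,-0.1555)
member 4 (2-3): L=4.2809, (cx,cy)=(0.3340,0.9426)
member 5 (2-4): L=3.4770, (cx,cy)=(1.0000,0.0000)
member 6 (3-4): L=4.5245, (cx,cy)=(0.4524,-0.8918)
solve A·x = −loads:
  F[0-1] = -3862.1305 N (compression)
  F[0-2] = +47.4569 N (tension)
  F[1-2] = +3043.2661 N (tension)
  F[1-3] = -3.6261 N (compression)
  F[2-3] = +4.0581 N (tension)
  F[2-4] = +2.2265 N (tension)
  F[3-4] = -4.9212 N (compression)
  Rx@0 = +1530.8500 N
  Ry@0 = +3524.9113 N
  Ry@4 = +4.3887 N

47.457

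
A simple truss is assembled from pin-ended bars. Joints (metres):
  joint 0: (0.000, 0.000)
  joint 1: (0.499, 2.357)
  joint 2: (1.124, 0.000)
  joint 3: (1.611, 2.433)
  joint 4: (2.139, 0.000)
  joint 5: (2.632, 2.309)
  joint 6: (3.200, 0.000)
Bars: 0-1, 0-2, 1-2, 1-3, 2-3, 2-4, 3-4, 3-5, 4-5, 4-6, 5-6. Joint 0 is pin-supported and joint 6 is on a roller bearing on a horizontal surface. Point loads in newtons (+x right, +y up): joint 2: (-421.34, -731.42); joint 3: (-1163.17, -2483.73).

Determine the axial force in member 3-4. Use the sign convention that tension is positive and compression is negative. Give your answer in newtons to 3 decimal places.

-602.767

N=7 nodes, M=11 members, R=3 reactions → 2N=14, M+R=14
member 0 (0-1): L=2.4092, (cx,cy)=(0.2071,0.9783)
member 1 (0-2): L=1.1240, (cx,cy)=(1.0000,0.0000)
member 2 (1-2): L=2.4385, (cx,cy)=(0.2563,-0.9666)
member 3 (1-3): L=1.1146, (cx,cy)=(0.9977,0.0682)
member 4 (2-3): L=2.4813, (cx,cy)=(0.1963,0.9805)
member 5 (2-4): L=1.0150, (cx,cy)=(1.0000,0.0000)
member 6 (3-4): L=2.4896, (cx,cy)=(0.2121,-0.9773)
member 7 (3-5): L=1.0285, (cx,cy)=(0.9927,-0.1206)
member 8 (4-5): L=2.3610, (cx,cy)=(0.2088,0.9780)
member 9 (4-6): L=1.0610, (cx,cy)=(1.0000,0.0000)
member 10 (5-6): L=2.3778, (cx,cy)=(0.2389,-0.9711)
solve A·x = −loads:
  F[0-1] = -2649.6646 N (compression)
  F[0-2] = -1035.7140 N (compression)
  F[1-2] = +2595.9445 N (tension)
  F[1-3] = -1216.9939 N (compression)
  F[2-3] = -1813.0712 N (compression)
  F[2-4] = +406.8450 N (tension)
  F[3-4] = -602.7672 N (compression)
  F[3-5] = -281.0606 N (compression)
  F[4-5] = +602.3329 N (tension)
  F[4-6] = +153.2398 N (tension)
  F[5-6] = -641.5126 N (compression)
  Rx@0 = +1584.5100 N
  Ry@0 = +2592.2086 N
  Ry@6 = +622.9414 N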